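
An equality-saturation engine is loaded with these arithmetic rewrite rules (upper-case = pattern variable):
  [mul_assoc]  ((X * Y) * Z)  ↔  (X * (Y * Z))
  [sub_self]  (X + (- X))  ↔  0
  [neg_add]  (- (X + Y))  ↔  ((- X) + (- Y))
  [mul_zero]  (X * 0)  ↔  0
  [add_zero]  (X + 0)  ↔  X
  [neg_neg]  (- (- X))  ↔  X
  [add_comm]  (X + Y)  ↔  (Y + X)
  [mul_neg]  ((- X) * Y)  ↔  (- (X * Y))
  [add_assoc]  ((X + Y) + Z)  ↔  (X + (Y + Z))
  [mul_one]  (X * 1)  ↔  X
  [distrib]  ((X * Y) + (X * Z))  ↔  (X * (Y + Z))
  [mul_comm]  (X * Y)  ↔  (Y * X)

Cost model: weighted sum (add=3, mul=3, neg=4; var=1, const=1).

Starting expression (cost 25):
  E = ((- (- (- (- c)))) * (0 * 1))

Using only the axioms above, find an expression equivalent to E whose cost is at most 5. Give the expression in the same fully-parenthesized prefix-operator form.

step 1: neg_neg (→) rewrites (- (- c)) into c, now ((- (- c)) * (0 * 1))
step 2: neg_neg (→) rewrites (- (- c)) into c, now (c * (0 * 1))
step 3: mul_one (→) rewrites (0 * 1) into 0, reaching cost 5 (bound 5)

(c * 0)   [cost 5]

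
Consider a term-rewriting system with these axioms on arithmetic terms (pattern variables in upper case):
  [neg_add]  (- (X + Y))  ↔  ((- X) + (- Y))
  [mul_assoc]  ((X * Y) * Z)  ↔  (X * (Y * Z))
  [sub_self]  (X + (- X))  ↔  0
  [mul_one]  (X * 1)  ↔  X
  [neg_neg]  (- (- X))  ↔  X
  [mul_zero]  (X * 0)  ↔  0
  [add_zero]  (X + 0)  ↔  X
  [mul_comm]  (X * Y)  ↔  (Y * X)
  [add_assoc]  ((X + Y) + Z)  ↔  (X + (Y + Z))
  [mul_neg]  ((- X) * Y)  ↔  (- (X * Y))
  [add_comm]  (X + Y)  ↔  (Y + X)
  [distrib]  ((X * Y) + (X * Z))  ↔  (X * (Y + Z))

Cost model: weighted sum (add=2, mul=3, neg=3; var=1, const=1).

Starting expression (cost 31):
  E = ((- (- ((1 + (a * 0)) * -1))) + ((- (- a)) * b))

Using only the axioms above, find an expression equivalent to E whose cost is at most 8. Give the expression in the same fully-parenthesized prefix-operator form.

step 1: mul_zero (→) rewrites (a * 0) into 0, now ((- (- ((1 + 0) * -1))) + ((- (- a)) * b))
step 2: neg_neg (→) rewrites (- (- a)) into a, now ((- (- ((1 + 0) * -1))) + (a * b))
step 3: mul_comm (→) rewrites ((1 + 0) * -1) into (-1 * (1 + 0)), now ((- (- (-1 * (1 + 0)))) + (a * b))
step 4: neg_neg (→) rewrites (- (- (-1 * (1 + 0)))) into (-1 * (1 + 0)), now ((-1 * (1 + 0)) + (a * b))
step 5: add_zero (→) rewrites (1 + 0) into 1, now ((-1 * 1) + (a * b))
step 6: mul_one (→) rewrites (-1 * 1) into -1, reaching cost 8 (bound 8)

(-1 + (a * b))   [cost 8]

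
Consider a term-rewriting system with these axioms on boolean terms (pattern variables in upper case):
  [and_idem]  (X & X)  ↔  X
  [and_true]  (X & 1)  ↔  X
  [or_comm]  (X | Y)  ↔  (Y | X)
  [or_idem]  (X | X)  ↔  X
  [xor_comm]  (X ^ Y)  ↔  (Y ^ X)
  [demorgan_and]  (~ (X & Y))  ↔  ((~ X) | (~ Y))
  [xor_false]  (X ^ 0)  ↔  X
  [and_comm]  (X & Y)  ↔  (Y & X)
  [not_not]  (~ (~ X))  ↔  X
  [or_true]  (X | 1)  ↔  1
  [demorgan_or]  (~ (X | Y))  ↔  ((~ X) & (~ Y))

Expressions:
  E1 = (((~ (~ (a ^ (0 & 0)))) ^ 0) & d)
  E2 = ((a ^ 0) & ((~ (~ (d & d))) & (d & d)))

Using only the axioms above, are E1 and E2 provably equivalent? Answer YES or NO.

step 1: xor_false (→) rewrites ((~ (~ (a ^ (0 & 0)))) ^ 0) into (~ (~ (a ^ (0 & 0)))), now ((~ (~ (a ^ (0 & 0)))) & d)
step 2: and_idem (→) rewrites (0 & 0) into 0, now ((~ (~ (a ^ 0))) & d)
step 3: not_not (→) rewrites (~ (~ (a ^ 0))) into (a ^ 0), now ((a ^ 0) & d)
step 4: and_idem (←) rewrites d into (d & d), now ((a ^ 0) & (d & d))
step 5: and_idem (←) rewrites (d & d) into ((d & d) & (d & d)), now ((a ^ 0) & ((d & d) & (d & d)))
step 6: not_not (←) rewrites (d & d) into (~ (~ (d & d))), which is E2

YES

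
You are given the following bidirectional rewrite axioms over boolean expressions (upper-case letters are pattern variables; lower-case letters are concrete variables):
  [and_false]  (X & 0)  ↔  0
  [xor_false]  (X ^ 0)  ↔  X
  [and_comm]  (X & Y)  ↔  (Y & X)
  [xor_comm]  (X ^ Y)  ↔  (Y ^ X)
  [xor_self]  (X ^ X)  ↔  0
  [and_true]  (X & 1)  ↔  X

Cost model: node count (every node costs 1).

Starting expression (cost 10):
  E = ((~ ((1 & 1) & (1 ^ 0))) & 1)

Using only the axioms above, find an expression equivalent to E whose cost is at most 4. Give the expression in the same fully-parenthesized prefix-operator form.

step 1: xor_false (→) rewrites (1 ^ 0) into 1, now ((~ ((1 & 1) & 1)) & 1)
step 2: and_true (→) rewrites (1 & 1) into 1, now ((~ (1 & 1)) & 1)
step 3: and_true (→) rewrites ((~ (1 & 1)) & 1) into (~ (1 & 1)), reaching cost 4 (bound 4)

(~ (1 & 1))   [cost 4]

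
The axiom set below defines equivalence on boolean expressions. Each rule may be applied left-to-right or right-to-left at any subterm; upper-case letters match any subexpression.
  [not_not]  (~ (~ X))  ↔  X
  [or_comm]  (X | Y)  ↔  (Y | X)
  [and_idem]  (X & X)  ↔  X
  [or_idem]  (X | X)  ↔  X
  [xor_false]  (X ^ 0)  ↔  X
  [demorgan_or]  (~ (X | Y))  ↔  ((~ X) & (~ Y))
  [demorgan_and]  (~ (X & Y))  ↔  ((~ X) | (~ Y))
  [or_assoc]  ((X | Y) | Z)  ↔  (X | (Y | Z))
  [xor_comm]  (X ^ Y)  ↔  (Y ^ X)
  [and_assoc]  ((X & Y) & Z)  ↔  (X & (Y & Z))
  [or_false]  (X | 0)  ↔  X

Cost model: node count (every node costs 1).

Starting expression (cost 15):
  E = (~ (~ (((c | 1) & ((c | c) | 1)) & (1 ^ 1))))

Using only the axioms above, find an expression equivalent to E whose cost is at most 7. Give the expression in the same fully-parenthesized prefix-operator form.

((c | 1) & (1 ^ 1))   [cost 7]

step 1: or_idem (→) rewrites (c | c) into c, now (~ (~ (((c | 1) & (c | 1)) & (1 ^ 1))))
step 2: not_not (→) rewrites (~ (~ (((c | 1) & (c | 1)) & (1 ^ 1)))) into (((c | 1) & (c | 1)) & (1 ^ 1))
step 3: and_idem (→) rewrites ((c | 1) & (c | 1)) into (c | 1), reaching cost 7 (bound 7)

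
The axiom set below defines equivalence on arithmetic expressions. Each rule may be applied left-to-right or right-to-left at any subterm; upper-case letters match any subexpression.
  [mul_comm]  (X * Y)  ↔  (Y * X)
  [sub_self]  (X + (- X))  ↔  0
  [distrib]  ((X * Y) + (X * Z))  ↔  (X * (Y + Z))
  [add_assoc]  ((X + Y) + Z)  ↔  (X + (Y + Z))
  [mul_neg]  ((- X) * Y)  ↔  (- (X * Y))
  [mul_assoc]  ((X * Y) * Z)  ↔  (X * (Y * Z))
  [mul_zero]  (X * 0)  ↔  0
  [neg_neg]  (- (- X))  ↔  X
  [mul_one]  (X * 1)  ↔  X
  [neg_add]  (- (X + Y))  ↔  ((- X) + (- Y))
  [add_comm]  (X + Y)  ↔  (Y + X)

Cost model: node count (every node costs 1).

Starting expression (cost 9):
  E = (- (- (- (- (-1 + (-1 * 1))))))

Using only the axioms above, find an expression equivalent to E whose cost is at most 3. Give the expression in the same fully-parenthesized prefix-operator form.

(1) (- (- (- (-1 + (-1 * 1)))))  =[neg_neg →]=  (- (-1 + (-1 * 1)))    ⊢ (- (- (-1 + (-1 * 1))))
(2) (- (- (-1 + (-1 * 1))))  =[neg_neg →]=  (-1 + (-1 * 1))
(3) (-1 + (-1 * 1))  =[add_comm →]=  ((-1 * 1) + -1)
(4) (-1 * 1)  =[mul_one →]=  -1    ⊢ cost 3, within 3

(-1 + -1)   [cost 3]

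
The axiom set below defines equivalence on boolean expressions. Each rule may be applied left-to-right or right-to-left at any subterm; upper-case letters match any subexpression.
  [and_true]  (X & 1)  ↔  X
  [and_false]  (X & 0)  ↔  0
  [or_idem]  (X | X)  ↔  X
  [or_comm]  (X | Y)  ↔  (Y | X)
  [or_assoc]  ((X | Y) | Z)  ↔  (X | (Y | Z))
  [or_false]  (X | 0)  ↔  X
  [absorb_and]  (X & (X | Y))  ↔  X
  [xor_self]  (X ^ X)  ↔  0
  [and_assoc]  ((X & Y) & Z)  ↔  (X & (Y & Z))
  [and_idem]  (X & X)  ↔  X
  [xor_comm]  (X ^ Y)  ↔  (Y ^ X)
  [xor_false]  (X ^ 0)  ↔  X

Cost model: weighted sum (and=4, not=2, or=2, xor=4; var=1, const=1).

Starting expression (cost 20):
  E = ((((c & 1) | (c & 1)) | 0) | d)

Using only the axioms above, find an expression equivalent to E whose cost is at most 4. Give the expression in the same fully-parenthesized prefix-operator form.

1. [or_false →] (((c & 1) | (c & 1)) | 0)  →  ((c & 1) | (c & 1));  E = (((c & 1) | (c & 1)) | d)
2. [or_idem →] ((c & 1) | (c & 1))  →  (c & 1);  E = ((c & 1) | d)
3. [and_true →] (c & 1)  →  c;  cost 4 ≤ 4, done

(c | d)   [cost 4]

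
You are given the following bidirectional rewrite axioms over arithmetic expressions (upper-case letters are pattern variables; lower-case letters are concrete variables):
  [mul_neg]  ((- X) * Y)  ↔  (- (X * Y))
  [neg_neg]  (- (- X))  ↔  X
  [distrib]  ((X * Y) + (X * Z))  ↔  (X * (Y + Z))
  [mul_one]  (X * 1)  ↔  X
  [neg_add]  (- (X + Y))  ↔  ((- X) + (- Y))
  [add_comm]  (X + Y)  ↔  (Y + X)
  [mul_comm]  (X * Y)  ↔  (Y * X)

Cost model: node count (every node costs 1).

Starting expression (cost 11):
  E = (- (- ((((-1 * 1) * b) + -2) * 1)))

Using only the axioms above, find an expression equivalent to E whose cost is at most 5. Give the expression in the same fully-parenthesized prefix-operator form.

((-1 * b) + -2)   [cost 5]

(1) ((((-1 * 1) * b) + -2) * 1)  =[mul_one →]=  (((-1 * 1) * b) + -2)    ⊢ (- (- (((-1 * 1) * b) + -2)))
(2) (-1 * 1)  =[mul_one →]=  -1    ⊢ (- (- ((-1 * b) + -2)))
(3) (- (- ((-1 * b) + -2)))  =[neg_neg →]=  ((-1 * b) + -2)    ⊢ cost 5, within 5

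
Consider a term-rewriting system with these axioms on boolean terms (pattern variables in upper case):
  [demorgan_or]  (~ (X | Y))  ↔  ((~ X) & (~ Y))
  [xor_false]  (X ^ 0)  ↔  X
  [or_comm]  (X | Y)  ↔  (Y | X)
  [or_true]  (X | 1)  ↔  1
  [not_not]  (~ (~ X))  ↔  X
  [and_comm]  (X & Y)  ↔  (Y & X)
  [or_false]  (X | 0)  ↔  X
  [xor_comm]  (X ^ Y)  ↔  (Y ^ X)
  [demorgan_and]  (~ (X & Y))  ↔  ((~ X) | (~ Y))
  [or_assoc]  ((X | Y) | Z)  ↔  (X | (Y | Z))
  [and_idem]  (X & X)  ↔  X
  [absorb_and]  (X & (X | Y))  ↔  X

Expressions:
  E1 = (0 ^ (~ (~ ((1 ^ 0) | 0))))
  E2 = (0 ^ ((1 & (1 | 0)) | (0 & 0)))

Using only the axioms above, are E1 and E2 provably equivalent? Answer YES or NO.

YES

1. [not_not →] (~ (~ ((1 ^ 0) | 0)))  →  ((1 ^ 0) | 0);  E1 = (0 ^ ((1 ^ 0) | 0))
2. [or_false →] ((1 ^ 0) | 0)  →  (1 ^ 0);  E1 = (0 ^ (1 ^ 0))
3. [xor_false →] (1 ^ 0)  →  1;  E1 = (0 ^ 1)
4. [or_false ←] 1  →  (1 | 0);  E1 = (0 ^ (1 | 0))
5. [absorb_and ←] 1  →  (1 & (1 | 0));  E1 = (0 ^ ((1 & (1 | 0)) | 0))
6. [and_idem ←] 0  →  (0 & 0);  this is E2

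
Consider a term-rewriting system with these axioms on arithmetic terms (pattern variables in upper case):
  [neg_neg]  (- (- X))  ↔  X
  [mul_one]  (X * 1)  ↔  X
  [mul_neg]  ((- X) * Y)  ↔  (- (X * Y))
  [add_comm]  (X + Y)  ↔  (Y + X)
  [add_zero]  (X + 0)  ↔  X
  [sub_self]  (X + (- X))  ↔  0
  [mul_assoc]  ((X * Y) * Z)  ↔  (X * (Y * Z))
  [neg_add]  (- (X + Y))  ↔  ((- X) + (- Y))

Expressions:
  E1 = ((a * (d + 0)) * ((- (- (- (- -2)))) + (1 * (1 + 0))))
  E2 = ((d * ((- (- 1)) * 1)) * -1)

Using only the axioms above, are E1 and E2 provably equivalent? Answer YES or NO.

NO

All listed rules preserve value, hence provable equivalence implies equal values everywhere; look for a separating assignment.
a=0, d=1 gives E1 ↦ 0, E2 ↦ -1; values differ ⇒ not provably equivalent.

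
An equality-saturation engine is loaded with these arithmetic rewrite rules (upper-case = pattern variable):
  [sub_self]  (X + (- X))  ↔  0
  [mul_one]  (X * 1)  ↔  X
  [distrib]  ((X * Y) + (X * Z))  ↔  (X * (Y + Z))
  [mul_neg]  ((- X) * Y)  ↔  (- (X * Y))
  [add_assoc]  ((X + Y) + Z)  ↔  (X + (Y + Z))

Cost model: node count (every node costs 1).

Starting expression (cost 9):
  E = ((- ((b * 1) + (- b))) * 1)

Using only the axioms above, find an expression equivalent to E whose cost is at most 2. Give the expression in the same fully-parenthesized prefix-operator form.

1. [mul_one →] ((- ((b * 1) + (- b))) * 1)  →  (- ((b * 1) + (- b)))
2. [mul_one →] (b * 1)  →  b;  E = (- (b + (- b)))
3. [sub_self →] (b + (- b))  →  0;  cost 2 ≤ 2, done

(- 0)   [cost 2]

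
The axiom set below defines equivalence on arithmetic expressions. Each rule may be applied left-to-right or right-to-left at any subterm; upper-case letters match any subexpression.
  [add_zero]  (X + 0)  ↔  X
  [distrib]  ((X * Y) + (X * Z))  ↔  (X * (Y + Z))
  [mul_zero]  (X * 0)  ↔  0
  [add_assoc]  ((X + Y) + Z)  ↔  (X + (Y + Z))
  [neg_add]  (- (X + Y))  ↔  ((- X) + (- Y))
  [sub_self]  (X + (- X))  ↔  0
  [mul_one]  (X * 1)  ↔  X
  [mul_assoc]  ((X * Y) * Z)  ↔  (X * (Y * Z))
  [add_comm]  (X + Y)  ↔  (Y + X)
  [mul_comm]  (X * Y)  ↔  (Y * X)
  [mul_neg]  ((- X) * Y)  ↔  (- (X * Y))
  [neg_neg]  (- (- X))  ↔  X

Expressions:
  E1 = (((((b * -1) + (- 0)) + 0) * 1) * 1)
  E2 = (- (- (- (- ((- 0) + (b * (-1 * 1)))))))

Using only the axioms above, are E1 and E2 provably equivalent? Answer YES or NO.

YES

(1) (((b * -1) + (- 0)) + 0)  =[add_zero →]=  ((b * -1) + (- 0))    ⊢ ((((b * -1) + (- 0)) * 1) * 1)
(2) (((b * -1) + (- 0)) * 1)  =[mul_one →]=  ((b * -1) + (- 0))    ⊢ (((b * -1) + (- 0)) * 1)
(3) (((b * -1) + (- 0)) * 1)  =[mul_one →]=  ((b * -1) + (- 0))
(4) ((b * -1) + (- 0))  =[add_comm →]=  ((- 0) + (b * -1))
(5) ((- 0) + (b * -1))  =[neg_neg ←]=  (- (- ((- 0) + (b * -1))))
(6) -1  =[mul_one ←]=  (-1 * 1)    ⊢ (- (- ((- 0) + (b * (-1 * 1)))))
(7) ((- 0) + (b * (-1 * 1)))  =[neg_neg ←]=  (- (- ((- 0) + (b * (-1 * 1)))))    ⊢ E2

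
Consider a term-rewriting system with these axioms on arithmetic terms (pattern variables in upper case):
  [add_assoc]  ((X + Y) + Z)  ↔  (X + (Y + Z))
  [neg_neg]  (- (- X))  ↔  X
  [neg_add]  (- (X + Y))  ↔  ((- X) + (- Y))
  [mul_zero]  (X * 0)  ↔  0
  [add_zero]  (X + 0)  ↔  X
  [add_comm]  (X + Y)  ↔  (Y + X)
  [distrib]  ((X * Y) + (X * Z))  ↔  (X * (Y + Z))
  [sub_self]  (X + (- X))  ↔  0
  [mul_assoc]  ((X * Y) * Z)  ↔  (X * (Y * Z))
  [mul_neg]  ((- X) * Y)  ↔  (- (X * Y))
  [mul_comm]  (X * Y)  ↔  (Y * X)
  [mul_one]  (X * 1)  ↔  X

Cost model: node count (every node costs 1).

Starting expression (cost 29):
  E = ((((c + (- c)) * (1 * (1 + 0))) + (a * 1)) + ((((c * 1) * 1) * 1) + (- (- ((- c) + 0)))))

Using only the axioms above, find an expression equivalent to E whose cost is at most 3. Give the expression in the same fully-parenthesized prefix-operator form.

step 1: add_zero (→) rewrites ((- c) + 0) into (- c), now ((((c + (- c)) * (1 * (1 + 0))) + (a * 1)) + ((((c * 1) * 1) * 1) + (- (- (- c)))))
step 2: sub_self (→) rewrites (c + (- c)) into 0, now (((0 * (1 * (1 + 0))) + (a * 1)) + ((((c * 1) * 1) * 1) + (- (- (- c)))))
step 3: add_zero (→) rewrites (1 + 0) into 1, now (((0 * (1 * 1)) + (a * 1)) + ((((c * 1) * 1) * 1) + (- (- (- c)))))
step 4: mul_one (→) rewrites (((c * 1) * 1) * 1) into ((c * 1) * 1), now (((0 * (1 * 1)) + (a * 1)) + (((c * 1) * 1) + (- (- (- c)))))
step 5: mul_one (→) rewrites (c * 1) into c, now (((0 * (1 * 1)) + (a * 1)) + ((c * 1) + (- (- (- c)))))
step 6: neg_neg (→) rewrites (- (- c)) into c, now (((0 * (1 * 1)) + (a * 1)) + ((c * 1) + (- c)))
step 7: mul_one (→) rewrites (c * 1) into c, now (((0 * (1 * 1)) + (a * 1)) + (c + (- c)))
step 8: sub_self (→) rewrites (c + (- c)) into 0, now (((0 * (1 * 1)) + (a * 1)) + 0)
step 9: mul_one (→) rewrites (a * 1) into a, now (((0 * (1 * 1)) + a) + 0)
step 10: mul_one (→) rewrites (1 * 1) into 1, now (((0 * 1) + a) + 0)
step 11: add_zero (→) rewrites (((0 * 1) + a) + 0) into ((0 * 1) + a)
step 12: mul_one (→) rewrites (0 * 1) into 0, reaching cost 3 (bound 3)

(0 + a)   [cost 3]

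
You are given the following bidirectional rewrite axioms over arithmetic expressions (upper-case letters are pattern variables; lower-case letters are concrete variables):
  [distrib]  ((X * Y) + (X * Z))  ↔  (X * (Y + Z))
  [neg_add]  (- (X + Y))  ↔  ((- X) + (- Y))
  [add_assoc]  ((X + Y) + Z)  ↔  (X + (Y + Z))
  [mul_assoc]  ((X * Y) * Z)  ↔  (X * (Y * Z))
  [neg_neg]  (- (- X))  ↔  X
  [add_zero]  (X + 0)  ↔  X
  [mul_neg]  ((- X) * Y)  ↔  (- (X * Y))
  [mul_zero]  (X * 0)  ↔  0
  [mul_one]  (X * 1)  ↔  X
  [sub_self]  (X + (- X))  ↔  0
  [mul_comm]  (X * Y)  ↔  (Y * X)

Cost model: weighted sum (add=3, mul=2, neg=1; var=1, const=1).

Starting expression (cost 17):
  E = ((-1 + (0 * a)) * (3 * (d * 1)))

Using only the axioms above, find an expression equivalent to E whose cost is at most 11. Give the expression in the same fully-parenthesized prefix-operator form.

((-1 + 0) * (3 * d))   [cost 11]

(1) (0 * a)  =[mul_comm →]=  (a * 0)    ⊢ ((-1 + (a * 0)) * (3 * (d * 1)))
(2) (a * 0)  =[mul_zero →]=  0    ⊢ ((-1 + 0) * (3 * (d * 1)))
(3) (d * 1)  =[mul_one →]=  d    ⊢ cost 11, within 11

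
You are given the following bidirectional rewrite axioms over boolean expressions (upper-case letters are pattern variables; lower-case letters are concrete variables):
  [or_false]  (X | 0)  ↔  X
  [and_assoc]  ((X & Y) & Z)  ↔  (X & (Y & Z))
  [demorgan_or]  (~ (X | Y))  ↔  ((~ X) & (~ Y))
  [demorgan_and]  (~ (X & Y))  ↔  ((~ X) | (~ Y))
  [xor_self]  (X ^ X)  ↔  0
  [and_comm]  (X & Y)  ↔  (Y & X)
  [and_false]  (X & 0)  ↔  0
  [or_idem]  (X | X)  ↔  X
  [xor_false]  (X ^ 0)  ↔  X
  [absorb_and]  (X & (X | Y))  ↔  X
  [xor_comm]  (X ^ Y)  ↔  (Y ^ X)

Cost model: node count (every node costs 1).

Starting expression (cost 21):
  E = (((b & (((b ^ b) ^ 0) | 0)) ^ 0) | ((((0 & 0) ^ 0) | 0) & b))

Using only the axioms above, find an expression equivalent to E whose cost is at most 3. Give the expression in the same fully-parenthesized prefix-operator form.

step 1: xor_false (→) rewrites ((b & (((b ^ b) ^ 0) | 0)) ^ 0) into (b & (((b ^ b) ^ 0) | 0)), now ((b & (((b ^ b) ^ 0) | 0)) | ((((0 & 0) ^ 0) | 0) & b))
step 2: xor_self (→) rewrites (b ^ b) into 0, now ((b & ((0 ^ 0) | 0)) | ((((0 & 0) ^ 0) | 0) & b))
step 3: and_comm (→) rewrites (b & ((0 ^ 0) | 0)) into (((0 ^ 0) | 0) & b), now ((((0 ^ 0) | 0) & b) | ((((0 & 0) ^ 0) | 0) & b))
step 4: and_false (→) rewrites (0 & 0) into 0, now ((((0 ^ 0) | 0) & b) | (((0 ^ 0) | 0) & b))
step 5: or_idem (→) rewrites ((((0 ^ 0) | 0) & b) | (((0 ^ 0) | 0) & b)) into (((0 ^ 0) | 0) & b)
step 6: xor_false (→) rewrites (0 ^ 0) into 0, now ((0 | 0) & b)
step 7: or_idem (→) rewrites (0 | 0) into 0, reaching cost 3 (bound 3)

(0 & b)   [cost 3]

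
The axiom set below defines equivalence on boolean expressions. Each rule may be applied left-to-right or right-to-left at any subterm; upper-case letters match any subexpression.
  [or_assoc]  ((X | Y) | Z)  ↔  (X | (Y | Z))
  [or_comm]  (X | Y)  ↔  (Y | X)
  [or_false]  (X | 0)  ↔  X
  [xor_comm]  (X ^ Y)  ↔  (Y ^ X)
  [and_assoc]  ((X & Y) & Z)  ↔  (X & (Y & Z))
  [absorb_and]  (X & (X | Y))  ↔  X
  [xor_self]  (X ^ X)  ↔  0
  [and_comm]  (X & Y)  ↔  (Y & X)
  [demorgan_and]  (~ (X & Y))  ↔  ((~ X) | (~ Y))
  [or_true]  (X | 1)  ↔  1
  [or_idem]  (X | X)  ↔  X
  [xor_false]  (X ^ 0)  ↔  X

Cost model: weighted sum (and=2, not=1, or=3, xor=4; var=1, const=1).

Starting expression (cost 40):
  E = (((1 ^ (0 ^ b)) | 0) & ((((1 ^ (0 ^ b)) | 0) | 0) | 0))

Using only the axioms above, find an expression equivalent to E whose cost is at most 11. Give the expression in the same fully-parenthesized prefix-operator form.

(1 ^ (0 ^ b))   [cost 11]

(1) ((1 ^ (0 ^ b)) | 0)  =[or_false →]=  (1 ^ (0 ^ b))    ⊢ (((1 ^ (0 ^ b)) | 0) & (((1 ^ (0 ^ b)) | 0) | 0))
(2) (((1 ^ (0 ^ b)) | 0) & (((1 ^ (0 ^ b)) | 0) | 0))  =[absorb_and →]=  ((1 ^ (0 ^ b)) | 0)
(3) ((1 ^ (0 ^ b)) | 0)  =[or_false →]=  (1 ^ (0 ^ b))    ⊢ cost 11, within 11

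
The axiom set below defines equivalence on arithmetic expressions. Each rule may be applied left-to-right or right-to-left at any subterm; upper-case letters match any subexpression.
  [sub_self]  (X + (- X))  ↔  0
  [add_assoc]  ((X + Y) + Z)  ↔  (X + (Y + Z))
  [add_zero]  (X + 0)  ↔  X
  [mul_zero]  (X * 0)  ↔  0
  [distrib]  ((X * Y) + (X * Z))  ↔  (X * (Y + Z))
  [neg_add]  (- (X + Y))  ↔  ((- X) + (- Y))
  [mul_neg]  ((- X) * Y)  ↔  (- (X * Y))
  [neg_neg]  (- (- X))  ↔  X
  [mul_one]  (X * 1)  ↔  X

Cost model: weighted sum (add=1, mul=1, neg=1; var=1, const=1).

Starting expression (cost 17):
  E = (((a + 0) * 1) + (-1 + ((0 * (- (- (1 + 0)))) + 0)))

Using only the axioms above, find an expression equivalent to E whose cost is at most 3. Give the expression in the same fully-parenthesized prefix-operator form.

(a + -1)   [cost 3]

(1) (- (- (1 + 0)))  =[neg_neg →]=  (1 + 0)    ⊢ (((a + 0) * 1) + (-1 + ((0 * (1 + 0)) + 0)))
(2) (1 + 0)  =[add_zero →]=  1    ⊢ (((a + 0) * 1) + (-1 + ((0 * 1) + 0)))
(3) ((a + 0) * 1)  =[mul_one →]=  (a + 0)    ⊢ ((a + 0) + (-1 + ((0 * 1) + 0)))
(4) (0 * 1)  =[mul_one →]=  0    ⊢ ((a + 0) + (-1 + (0 + 0)))
(5) (a + 0)  =[add_zero →]=  a    ⊢ (a + (-1 + (0 + 0)))
(6) (0 + 0)  =[add_zero →]=  0    ⊢ (a + (-1 + 0))
(7) (-1 + 0)  =[add_zero →]=  -1    ⊢ cost 3, within 3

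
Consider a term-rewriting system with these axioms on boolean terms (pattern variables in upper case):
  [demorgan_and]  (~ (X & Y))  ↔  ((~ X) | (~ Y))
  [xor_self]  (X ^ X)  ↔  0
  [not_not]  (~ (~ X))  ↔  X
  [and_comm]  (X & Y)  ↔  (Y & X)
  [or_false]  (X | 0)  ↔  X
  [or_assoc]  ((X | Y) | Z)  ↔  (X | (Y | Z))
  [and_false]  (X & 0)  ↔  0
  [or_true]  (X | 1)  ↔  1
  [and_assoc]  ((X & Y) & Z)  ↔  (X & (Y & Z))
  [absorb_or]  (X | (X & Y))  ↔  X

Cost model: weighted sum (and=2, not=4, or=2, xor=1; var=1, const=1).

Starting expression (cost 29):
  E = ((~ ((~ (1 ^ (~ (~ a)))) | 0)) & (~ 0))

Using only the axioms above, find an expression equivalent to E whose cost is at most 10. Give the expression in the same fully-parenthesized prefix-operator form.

((1 ^ a) & (~ 0))   [cost 10]

step 1: not_not (→) rewrites (~ (~ a)) into a, now ((~ ((~ (1 ^ a)) | 0)) & (~ 0))
step 2: or_false (→) rewrites ((~ (1 ^ a)) | 0) into (~ (1 ^ a)), now ((~ (~ (1 ^ a))) & (~ 0))
step 3: not_not (→) rewrites (~ (~ (1 ^ a))) into (1 ^ a), reaching cost 10 (bound 10)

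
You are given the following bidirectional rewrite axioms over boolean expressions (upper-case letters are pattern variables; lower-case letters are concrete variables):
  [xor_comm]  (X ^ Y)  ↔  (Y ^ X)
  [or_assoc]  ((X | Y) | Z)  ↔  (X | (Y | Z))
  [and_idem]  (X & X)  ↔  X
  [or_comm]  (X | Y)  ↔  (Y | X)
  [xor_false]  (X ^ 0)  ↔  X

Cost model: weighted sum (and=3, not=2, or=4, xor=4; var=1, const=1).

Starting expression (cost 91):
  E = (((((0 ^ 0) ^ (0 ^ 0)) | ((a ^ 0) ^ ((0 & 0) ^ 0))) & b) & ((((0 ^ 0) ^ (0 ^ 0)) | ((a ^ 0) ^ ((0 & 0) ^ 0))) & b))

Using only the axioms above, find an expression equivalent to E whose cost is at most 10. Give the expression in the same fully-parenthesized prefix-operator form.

((0 | a) & b)   [cost 10]

step 1: and_idem (→) rewrites (((((0 ^ 0) ^ (0 ^ 0)) | ((a ^ 0) ^ ((0 & 0) ^ 0))) & b) & ((((0 ^ 0) ^ (0 ^ 0)) | ((a ^ 0) ^ ((0 & 0) ^ 0))) & b)) into ((((0 ^ 0) ^ (0 ^ 0)) | ((a ^ 0) ^ ((0 & 0) ^ 0))) & b)
step 2: xor_false (→) rewrites ((0 & 0) ^ 0) into (0 & 0), now ((((0 ^ 0) ^ (0 ^ 0)) | ((a ^ 0) ^ (0 & 0))) & b)
step 3: and_idem (→) rewrites (0 & 0) into 0, now ((((0 ^ 0) ^ (0 ^ 0)) | ((a ^ 0) ^ 0)) & b)
step 4: xor_false (→) rewrites (a ^ 0) into a, now ((((0 ^ 0) ^ (0 ^ 0)) | (a ^ 0)) & b)
step 5: xor_false (→) rewrites (0 ^ 0) into 0, now ((((0 ^ 0) ^ 0) | (a ^ 0)) & b)
step 6: xor_false (→) rewrites (0 ^ 0) into 0, now (((0 ^ 0) | (a ^ 0)) & b)
step 7: xor_false (→) rewrites (0 ^ 0) into 0, now ((0 | (a ^ 0)) & b)
step 8: xor_false (→) rewrites (a ^ 0) into a, reaching cost 10 (bound 10)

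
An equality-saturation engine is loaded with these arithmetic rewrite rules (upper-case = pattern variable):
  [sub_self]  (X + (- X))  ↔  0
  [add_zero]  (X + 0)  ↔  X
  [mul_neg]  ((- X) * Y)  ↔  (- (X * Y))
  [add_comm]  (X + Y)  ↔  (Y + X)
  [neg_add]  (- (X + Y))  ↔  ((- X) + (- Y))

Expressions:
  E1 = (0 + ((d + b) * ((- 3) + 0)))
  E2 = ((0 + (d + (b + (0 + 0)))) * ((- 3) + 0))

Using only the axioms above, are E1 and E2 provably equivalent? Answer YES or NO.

YES

(1) ((- 3) + 0)  =[add_zero →]=  (- 3)    ⊢ (0 + ((d + b) * (- 3)))
(2) (0 + ((d + b) * (- 3)))  =[add_comm →]=  (((d + b) * (- 3)) + 0)
(3) (((d + b) * (- 3)) + 0)  =[add_zero →]=  ((d + b) * (- 3))
(4) (d + b)  =[add_zero ←]=  ((d + b) + 0)    ⊢ (((d + b) + 0) * (- 3))
(5) b  =[add_zero ←]=  (b + 0)    ⊢ (((d + (b + 0)) + 0) * (- 3))
(6) (- 3)  =[add_zero ←]=  ((- 3) + 0)    ⊢ (((d + (b + 0)) + 0) * ((- 3) + 0))
(7) ((d + (b + 0)) + 0)  =[add_comm →]=  (0 + (d + (b + 0)))    ⊢ ((0 + (d + (b + 0))) * ((- 3) + 0))
(8) 0  =[add_zero ←]=  (0 + 0)    ⊢ E2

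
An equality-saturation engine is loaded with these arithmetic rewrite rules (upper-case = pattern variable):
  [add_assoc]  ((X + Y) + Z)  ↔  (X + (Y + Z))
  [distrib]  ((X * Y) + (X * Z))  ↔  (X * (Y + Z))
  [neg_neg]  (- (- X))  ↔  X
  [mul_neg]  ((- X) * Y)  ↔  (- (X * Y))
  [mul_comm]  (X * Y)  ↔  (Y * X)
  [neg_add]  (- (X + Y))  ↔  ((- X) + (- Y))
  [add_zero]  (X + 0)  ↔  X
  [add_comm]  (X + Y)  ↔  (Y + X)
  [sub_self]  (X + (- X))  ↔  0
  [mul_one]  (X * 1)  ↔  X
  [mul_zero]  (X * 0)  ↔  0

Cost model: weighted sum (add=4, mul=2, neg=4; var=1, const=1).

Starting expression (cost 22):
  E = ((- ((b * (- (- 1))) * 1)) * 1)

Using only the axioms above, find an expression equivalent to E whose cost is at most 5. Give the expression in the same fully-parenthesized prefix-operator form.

step 1: neg_neg (→) rewrites (- (- 1)) into 1, now ((- ((b * 1) * 1)) * 1)
step 2: mul_one (→) rewrites ((b * 1) * 1) into (b * 1), now ((- (b * 1)) * 1)
step 3: mul_one (→) rewrites (b * 1) into b, now ((- b) * 1)
step 4: mul_one (→) rewrites ((- b) * 1) into (- b), reaching cost 5 (bound 5)

(- b)   [cost 5]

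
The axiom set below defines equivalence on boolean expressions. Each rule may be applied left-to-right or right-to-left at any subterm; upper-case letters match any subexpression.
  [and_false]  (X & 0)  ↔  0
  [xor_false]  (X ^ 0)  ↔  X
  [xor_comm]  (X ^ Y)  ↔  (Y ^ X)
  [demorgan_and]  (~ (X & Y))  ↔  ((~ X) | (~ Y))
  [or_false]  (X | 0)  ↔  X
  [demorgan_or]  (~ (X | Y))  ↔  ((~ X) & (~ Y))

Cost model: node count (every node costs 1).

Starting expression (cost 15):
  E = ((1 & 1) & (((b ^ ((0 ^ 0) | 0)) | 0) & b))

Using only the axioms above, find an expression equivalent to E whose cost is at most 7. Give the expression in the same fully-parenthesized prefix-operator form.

((1 & 1) & (b & b))   [cost 7]

step 1: or_false (→) rewrites ((0 ^ 0) | 0) into (0 ^ 0), now ((1 & 1) & (((b ^ (0 ^ 0)) | 0) & b))
step 2: or_false (→) rewrites ((b ^ (0 ^ 0)) | 0) into (b ^ (0 ^ 0)), now ((1 & 1) & ((b ^ (0 ^ 0)) & b))
step 3: xor_false (→) rewrites (0 ^ 0) into 0, now ((1 & 1) & ((b ^ 0) & b))
step 4: xor_false (→) rewrites (b ^ 0) into b, reaching cost 7 (bound 7)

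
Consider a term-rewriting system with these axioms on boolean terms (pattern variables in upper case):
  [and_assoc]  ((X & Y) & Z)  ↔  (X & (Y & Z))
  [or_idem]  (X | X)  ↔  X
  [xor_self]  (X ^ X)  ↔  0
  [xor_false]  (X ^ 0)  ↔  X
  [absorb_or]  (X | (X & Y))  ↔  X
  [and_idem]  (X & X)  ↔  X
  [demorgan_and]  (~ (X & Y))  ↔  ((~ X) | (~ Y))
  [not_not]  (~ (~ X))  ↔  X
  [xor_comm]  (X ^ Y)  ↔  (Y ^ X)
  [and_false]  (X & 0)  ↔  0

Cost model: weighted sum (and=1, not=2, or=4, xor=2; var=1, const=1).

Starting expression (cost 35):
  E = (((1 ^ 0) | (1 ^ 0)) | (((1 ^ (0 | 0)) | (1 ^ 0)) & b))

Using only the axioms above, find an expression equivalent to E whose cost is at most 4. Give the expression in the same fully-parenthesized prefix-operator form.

(1) (0 | 0)  =[or_idem →]=  0    ⊢ (((1 ^ 0) | (1 ^ 0)) | (((1 ^ 0) | (1 ^ 0)) & b))
(2) (((1 ^ 0) | (1 ^ 0)) | (((1 ^ 0) | (1 ^ 0)) & b))  =[absorb_or →]=  ((1 ^ 0) | (1 ^ 0))
(3) ((1 ^ 0) | (1 ^ 0))  =[or_idem →]=  (1 ^ 0)    ⊢ cost 4, within 4

(1 ^ 0)   [cost 4]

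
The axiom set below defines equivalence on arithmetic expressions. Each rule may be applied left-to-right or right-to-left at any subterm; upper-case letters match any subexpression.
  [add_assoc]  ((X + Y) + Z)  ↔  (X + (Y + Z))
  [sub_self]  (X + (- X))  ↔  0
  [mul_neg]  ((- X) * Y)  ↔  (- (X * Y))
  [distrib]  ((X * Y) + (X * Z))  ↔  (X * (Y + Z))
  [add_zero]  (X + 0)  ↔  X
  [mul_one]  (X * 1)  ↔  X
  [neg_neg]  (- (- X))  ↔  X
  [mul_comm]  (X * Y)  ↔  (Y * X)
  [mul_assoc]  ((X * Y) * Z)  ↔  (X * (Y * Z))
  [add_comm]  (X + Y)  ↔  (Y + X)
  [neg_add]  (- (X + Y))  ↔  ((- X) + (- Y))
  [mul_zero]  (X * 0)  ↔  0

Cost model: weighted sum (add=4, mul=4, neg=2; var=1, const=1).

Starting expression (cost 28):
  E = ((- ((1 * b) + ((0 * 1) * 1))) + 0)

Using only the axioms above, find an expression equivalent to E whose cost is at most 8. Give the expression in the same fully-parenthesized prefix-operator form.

1. [mul_one →] ((0 * 1) * 1)  →  (0 * 1);  E = ((- ((1 * b) + (0 * 1))) + 0)
2. [mul_one →] (0 * 1)  →  0;  E = ((- ((1 * b) + 0)) + 0)
3. [add_zero →] ((- ((1 * b) + 0)) + 0)  →  (- ((1 * b) + 0))
4. [add_zero →] ((1 * b) + 0)  →  (1 * b);  cost 8 ≤ 8, done

(- (1 * b))   [cost 8]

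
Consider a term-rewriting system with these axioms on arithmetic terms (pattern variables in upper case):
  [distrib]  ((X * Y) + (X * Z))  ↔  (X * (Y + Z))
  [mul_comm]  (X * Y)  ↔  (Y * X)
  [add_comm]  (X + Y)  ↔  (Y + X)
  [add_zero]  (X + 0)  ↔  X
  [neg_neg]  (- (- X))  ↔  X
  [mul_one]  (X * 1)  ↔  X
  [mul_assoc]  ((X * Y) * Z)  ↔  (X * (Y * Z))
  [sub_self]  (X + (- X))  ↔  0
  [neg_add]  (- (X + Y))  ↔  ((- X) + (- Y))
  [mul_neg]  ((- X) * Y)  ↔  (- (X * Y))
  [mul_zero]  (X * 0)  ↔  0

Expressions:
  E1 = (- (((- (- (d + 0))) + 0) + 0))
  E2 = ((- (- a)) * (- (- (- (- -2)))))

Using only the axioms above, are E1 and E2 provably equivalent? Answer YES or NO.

The axioms are sound identities: if E1 ↔* E2 then E1 and E2 evaluate identically under any assignment.
Under a=0, d=1: E1 evaluates to -1, E2 to 0. Distinct ⇒ no rewrite sequence connects them.

NO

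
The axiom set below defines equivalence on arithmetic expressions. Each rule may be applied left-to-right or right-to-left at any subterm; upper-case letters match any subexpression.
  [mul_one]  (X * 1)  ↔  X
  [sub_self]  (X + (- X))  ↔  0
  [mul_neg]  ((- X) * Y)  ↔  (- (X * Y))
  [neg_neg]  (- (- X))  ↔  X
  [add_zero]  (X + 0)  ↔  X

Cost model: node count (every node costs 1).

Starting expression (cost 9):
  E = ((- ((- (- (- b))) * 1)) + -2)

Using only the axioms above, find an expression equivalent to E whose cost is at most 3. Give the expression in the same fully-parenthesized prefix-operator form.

(1) ((- (- (- b))) * 1)  =[mul_one →]=  (- (- (- b)))    ⊢ ((- (- (- (- b)))) + -2)
(2) (- (- b))  =[neg_neg →]=  b    ⊢ ((- (- b)) + -2)
(3) (- (- b))  =[neg_neg →]=  b    ⊢ cost 3, within 3

(b + -2)   [cost 3]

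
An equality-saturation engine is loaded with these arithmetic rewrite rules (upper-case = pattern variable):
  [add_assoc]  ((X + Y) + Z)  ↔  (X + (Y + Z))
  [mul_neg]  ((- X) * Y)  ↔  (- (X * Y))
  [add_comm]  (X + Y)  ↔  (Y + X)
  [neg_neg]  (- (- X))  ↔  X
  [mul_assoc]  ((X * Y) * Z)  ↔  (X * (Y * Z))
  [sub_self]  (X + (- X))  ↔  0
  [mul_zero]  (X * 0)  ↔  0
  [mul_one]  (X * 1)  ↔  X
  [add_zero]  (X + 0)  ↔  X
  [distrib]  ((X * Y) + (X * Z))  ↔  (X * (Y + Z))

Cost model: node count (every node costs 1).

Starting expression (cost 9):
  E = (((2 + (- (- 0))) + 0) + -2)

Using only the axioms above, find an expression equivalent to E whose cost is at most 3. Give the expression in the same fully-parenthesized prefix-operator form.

1. [neg_neg →] (- (- 0))  →  0;  E = (((2 + 0) + 0) + -2)
2. [add_zero →] (2 + 0)  →  2;  E = ((2 + 0) + -2)
3. [add_zero →] (2 + 0)  →  2;  cost 3 ≤ 3, done

(2 + -2)   [cost 3]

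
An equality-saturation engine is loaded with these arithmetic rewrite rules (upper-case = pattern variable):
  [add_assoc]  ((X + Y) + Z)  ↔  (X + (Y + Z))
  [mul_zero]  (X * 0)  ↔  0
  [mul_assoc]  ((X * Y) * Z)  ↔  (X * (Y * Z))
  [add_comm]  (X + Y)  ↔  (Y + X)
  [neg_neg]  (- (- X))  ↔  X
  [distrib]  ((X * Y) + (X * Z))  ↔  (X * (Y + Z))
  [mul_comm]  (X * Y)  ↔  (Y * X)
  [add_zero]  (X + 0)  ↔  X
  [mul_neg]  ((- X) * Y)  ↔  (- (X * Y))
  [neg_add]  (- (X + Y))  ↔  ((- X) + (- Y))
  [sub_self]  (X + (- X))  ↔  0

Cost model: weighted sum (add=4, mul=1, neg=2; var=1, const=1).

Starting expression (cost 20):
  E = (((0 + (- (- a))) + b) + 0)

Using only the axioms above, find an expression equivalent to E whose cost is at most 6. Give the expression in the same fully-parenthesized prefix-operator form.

step 1: neg_neg (→) rewrites (- (- a)) into a, now (((0 + a) + b) + 0)
step 2: add_assoc (→) rewrites ((0 + a) + b) into (0 + (a + b)), now ((0 + (a + b)) + 0)
step 3: add_comm (→) rewrites (0 + (a + b)) into ((a + b) + 0), now (((a + b) + 0) + 0)
step 4: add_zero (→) rewrites (((a + b) + 0) + 0) into ((a + b) + 0)
step 5: add_zero (→) rewrites ((a + b) + 0) into (a + b), reaching cost 6 (bound 6)

(a + b)   [cost 6]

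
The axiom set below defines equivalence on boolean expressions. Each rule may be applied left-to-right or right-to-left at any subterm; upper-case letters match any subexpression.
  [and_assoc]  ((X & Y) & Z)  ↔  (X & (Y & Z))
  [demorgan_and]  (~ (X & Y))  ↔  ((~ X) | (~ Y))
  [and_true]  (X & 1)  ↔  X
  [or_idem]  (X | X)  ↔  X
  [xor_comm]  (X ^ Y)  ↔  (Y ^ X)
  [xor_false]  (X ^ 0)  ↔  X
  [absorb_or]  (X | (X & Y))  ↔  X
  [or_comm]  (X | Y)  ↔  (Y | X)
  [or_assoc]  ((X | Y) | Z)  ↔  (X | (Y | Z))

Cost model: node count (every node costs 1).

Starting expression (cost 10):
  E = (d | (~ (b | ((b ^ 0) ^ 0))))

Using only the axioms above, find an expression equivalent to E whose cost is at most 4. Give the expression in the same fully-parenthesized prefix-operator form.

(d | (~ b))   [cost 4]

step 1: xor_false (→) rewrites (b ^ 0) into b, now (d | (~ (b | (b ^ 0))))
step 2: xor_false (→) rewrites (b ^ 0) into b, now (d | (~ (b | b)))
step 3: or_idem (→) rewrites (b | b) into b, reaching cost 4 (bound 4)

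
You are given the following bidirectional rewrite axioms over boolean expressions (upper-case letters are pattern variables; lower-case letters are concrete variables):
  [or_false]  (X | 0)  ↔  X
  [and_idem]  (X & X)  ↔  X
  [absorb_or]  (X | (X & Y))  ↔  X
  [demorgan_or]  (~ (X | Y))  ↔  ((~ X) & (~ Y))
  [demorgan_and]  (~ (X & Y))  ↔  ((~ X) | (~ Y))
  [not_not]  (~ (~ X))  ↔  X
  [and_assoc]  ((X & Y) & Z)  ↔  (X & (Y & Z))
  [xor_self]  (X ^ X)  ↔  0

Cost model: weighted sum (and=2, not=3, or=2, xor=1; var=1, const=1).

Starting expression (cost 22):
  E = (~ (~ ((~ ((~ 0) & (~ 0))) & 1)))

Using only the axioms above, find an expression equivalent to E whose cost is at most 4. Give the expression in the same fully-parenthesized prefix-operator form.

(0 & 1)   [cost 4]

1. [and_idem →] ((~ 0) & (~ 0))  →  (~ 0);  E = (~ (~ ((~ (~ 0)) & 1)))
2. [not_not →] (~ (~ ((~ (~ 0)) & 1)))  →  ((~ (~ 0)) & 1)
3. [not_not →] (~ (~ 0))  →  0;  cost 4 ≤ 4, done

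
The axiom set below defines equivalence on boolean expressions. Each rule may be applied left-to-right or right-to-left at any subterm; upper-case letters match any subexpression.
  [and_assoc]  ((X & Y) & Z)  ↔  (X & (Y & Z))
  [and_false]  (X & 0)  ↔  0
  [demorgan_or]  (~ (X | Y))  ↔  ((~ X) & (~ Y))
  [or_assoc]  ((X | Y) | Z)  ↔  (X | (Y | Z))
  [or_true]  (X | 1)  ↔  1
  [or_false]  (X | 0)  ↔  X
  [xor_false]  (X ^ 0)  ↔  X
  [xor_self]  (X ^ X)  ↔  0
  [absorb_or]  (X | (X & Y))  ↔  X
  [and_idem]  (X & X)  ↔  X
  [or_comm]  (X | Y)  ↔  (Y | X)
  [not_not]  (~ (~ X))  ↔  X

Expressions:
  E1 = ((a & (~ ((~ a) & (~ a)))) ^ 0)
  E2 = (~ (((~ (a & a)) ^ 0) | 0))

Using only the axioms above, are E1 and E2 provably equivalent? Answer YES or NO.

YES

step 1: and_idem (→) rewrites ((~ a) & (~ a)) into (~ a), now ((a & (~ (~ a))) ^ 0)
step 2: xor_false (→) rewrites ((a & (~ (~ a))) ^ 0) into (a & (~ (~ a)))
step 3: not_not (→) rewrites (~ (~ a)) into a, now (a & a)
step 4: not_not (←) rewrites (a & a) into (~ (~ (a & a)))
step 5: xor_false (←) rewrites (~ (a & a)) into ((~ (a & a)) ^ 0), now (~ ((~ (a & a)) ^ 0))
step 6: or_false (←) rewrites ((~ (a & a)) ^ 0) into (((~ (a & a)) ^ 0) | 0), which is E2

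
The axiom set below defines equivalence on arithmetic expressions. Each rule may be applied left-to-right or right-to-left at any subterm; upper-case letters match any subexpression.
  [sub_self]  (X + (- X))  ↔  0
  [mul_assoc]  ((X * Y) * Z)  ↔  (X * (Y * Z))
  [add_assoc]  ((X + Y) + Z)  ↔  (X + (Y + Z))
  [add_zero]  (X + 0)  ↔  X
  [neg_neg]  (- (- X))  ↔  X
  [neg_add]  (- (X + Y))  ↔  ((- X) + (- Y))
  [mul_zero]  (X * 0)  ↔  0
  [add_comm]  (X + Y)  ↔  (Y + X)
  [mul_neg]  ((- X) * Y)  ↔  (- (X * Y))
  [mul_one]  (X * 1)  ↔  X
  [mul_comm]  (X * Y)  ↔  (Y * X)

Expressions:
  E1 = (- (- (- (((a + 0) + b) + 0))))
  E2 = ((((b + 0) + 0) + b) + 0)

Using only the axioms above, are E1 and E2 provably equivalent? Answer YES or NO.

All listed rules preserve value, hence provable equivalence implies equal values everywhere; look for a separating assignment.
a=0, b=1 gives E1 ↦ -1, E2 ↦ 2; values differ ⇒ not provably equivalent.

NO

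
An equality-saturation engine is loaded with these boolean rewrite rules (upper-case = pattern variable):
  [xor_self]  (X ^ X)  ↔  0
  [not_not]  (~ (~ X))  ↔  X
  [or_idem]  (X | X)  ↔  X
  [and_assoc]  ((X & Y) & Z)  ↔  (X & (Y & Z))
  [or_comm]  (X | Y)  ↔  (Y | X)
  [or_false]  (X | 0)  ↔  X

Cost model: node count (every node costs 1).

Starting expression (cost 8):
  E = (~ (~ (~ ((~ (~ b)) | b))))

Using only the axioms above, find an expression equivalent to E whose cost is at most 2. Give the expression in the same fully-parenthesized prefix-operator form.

(~ b)   [cost 2]

step 1: not_not (→) rewrites (~ (~ b)) into b, now (~ (~ (~ (b | b))))
step 2: or_idem (→) rewrites (b | b) into b, now (~ (~ (~ b)))
step 3: not_not (→) rewrites (~ (~ (~ b))) into (~ b), reaching cost 2 (bound 2)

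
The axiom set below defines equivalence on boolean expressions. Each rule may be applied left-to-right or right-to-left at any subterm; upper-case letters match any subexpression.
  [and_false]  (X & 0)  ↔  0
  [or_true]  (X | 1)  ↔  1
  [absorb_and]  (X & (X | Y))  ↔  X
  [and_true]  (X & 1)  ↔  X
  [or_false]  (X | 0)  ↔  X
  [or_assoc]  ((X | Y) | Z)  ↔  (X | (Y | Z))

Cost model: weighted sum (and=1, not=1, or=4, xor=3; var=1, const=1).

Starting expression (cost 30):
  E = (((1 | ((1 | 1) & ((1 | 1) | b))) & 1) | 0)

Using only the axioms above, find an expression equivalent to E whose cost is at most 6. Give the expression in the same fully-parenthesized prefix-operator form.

1. [absorb_and →] ((1 | 1) & ((1 | 1) | b))  →  (1 | 1);  E = (((1 | (1 | 1)) & 1) | 0)
2. [and_true →] ((1 | (1 | 1)) & 1)  →  (1 | (1 | 1));  E = ((1 | (1 | 1)) | 0)
3. [or_true →] (1 | 1)  →  1;  E = ((1 | 1) | 0)
4. [or_false →] ((1 | 1) | 0)  →  (1 | 1);  cost 6 ≤ 6, done

(1 | 1)   [cost 6]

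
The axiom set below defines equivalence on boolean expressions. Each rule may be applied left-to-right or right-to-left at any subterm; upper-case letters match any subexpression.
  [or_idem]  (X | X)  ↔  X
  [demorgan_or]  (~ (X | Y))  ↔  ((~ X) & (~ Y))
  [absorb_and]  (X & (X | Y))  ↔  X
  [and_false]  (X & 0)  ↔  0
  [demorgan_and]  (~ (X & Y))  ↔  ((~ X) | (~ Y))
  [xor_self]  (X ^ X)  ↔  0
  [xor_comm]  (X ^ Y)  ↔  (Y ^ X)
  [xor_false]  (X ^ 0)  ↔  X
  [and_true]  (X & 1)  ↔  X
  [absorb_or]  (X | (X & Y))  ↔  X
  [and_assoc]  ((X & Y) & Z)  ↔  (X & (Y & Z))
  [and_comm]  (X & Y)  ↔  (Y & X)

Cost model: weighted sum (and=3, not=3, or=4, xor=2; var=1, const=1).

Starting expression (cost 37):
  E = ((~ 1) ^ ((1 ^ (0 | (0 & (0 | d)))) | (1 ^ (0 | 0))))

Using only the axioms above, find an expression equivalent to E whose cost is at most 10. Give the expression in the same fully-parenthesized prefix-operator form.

((~ 1) ^ (1 ^ 0))   [cost 10]

step 1: absorb_and (→) rewrites (0 & (0 | d)) into 0, now ((~ 1) ^ ((1 ^ (0 | 0)) | (1 ^ (0 | 0))))
step 2: or_idem (→) rewrites ((1 ^ (0 | 0)) | (1 ^ (0 | 0))) into (1 ^ (0 | 0)), now ((~ 1) ^ (1 ^ (0 | 0)))
step 3: or_idem (→) rewrites (0 | 0) into 0, reaching cost 10 (bound 10)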